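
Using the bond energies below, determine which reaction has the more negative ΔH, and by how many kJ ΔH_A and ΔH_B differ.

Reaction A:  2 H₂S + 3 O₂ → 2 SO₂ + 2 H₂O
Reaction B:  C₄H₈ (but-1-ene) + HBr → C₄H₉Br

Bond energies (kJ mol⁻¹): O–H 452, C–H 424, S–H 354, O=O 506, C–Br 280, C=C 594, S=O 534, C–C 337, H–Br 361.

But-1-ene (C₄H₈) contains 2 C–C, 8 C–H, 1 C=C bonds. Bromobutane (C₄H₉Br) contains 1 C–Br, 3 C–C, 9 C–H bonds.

Reaction A, by 924 kJ

Reaction A:
  Bonds broken (reactants):
    O=O: 3 × 506 = 1518
    S–H: 4 × 354 = 1416
    Σ(broken) = 2934 kJ
  Bonds formed (products):
    O–H: 4 × 452 = 1808
    S=O: 4 × 534 = 2136
    Σ(formed) = 3944 kJ
  ΔH_A = 2934 − 3944 = −1010 kJ
Reaction B:
  Bonds broken (reactants):
    C–C: 2 × 337 = 674
    C–H: 8 × 424 = 3392
    C=C: 1 × 594 = 594
    H–Br: 1 × 361 = 361
    Σ(broken) = 5021 kJ
  Bonds formed (products):
    C–Br: 1 × 280 = 280
    C–C: 3 × 337 = 1011
    C–H: 9 × 424 = 3816
    Σ(formed) = 5107 kJ
  ΔH_B = 5021 − 5107 = −86 kJ
ΔH_A − ΔH_B = −924 kJ, so reaction A has the more negative ΔH; |ΔH_A − ΔH_B| = 924 kJ.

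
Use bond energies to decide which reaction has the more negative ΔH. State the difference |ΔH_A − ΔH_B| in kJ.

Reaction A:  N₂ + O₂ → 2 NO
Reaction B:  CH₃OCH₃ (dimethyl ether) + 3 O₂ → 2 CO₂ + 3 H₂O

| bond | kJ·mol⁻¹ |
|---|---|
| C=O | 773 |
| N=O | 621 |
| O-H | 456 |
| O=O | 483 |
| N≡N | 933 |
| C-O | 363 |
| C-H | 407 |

Reaction B, by 1385 kJ

Reaction A:
  Bonds broken (reactants):
    N≡N: 1 × 933 = 933
    O=O: 1 × 483 = 483
    Σ(broken) = 1416 kJ
  Bonds formed (products):
    N=O: 2 × 621 = 1242
    Σ(formed) = 1242 kJ
  ΔH_A = 1416 − 1242 = +174 kJ
Reaction B:
  Bonds broken (reactants):
    C-H: 6 × 407 = 2442
    C-O: 2 × 363 = 726
    O=O: 3 × 483 = 1449
    Σ(broken) = 4617 kJ
  Bonds formed (products):
    C=O: 4 × 773 = 3092
    O-H: 6 × 456 = 2736
    Σ(formed) = 5828 kJ
  ΔH_B = 4617 − 5828 = −1211 kJ
ΔH_A − ΔH_B = +1385 kJ, so reaction B has the more negative ΔH; |ΔH_A − ΔH_B| = 1385 kJ.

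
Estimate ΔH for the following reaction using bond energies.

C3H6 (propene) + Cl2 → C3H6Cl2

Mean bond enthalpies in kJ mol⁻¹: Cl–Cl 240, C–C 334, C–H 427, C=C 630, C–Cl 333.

Bonds broken (reactants):
  C–C: 1 × 334 = 334
  C–H: 6 × 427 = 2562
  C=C: 1 × 630 = 630
  Cl–Cl: 1 × 240 = 240
  Σ(broken) = 3766 kJ
Bonds formed (products):
  C–C: 2 × 334 = 668
  C–Cl: 2 × 333 = 666
  C–H: 6 × 427 = 2562
  Σ(formed) = 3896 kJ
ΔH = Σ(broken) − Σ(formed) = 3766 − 3896 = −130 kJ

ΔH ≈ −130 kJ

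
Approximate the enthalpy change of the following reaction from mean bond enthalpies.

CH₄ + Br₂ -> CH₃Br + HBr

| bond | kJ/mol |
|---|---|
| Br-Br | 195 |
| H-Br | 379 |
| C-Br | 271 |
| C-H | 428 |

Bonds broken (reactants):
  Br-Br: 1 × 195 = 195
  C-H: 4 × 428 = 1712
  Σ(broken) = 1907 kJ
Bonds formed (products):
  C-Br: 1 × 271 = 271
  C-H: 3 × 428 = 1284
  H-Br: 1 × 379 = 379
  Σ(formed) = 1934 kJ
ΔH = Σ(broken) − Σ(formed) = 1907 − 1934 = −27 kJ

ΔH ≈ −27 kJ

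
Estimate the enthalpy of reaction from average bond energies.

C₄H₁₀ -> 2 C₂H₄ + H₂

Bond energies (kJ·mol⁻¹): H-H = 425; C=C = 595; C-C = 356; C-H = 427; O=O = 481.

Bonds broken (reactants):
  C-C: 3 × 356 = 1068
  C-H: 10 × 427 = 4270
  Σ(broken) = 5338 kJ
Bonds formed (products):
  C-H: 8 × 427 = 3416
  C=C: 2 × 595 = 1190
  H-H: 1 × 425 = 425
  Σ(formed) = 5031 kJ
ΔH = Σ(broken) − Σ(formed) = 5338 − 5031 = +307 kJ

ΔH ≈ +307 kJ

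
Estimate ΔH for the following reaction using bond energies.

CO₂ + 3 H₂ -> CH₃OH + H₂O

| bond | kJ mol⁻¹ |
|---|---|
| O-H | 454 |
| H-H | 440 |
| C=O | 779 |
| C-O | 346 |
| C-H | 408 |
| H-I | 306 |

ΔH ≈ −54 kJ

Bonds broken (reactants):
  C=O: 2 × 779 = 1558
  H-H: 3 × 440 = 1320
  Σ(broken) = 2878 kJ
Bonds formed (products):
  C-H: 3 × 408 = 1224
  C-O: 1 × 346 = 346
  O-H: 3 × 454 = 1362
  Σ(formed) = 2932 kJ
ΔH = Σ(broken) − Σ(formed) = 2878 − 2932 = −54 kJ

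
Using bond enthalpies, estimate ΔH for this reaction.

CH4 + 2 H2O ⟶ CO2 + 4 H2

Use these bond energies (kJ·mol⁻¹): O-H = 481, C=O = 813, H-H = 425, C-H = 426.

ΔH ≈ +302 kJ

Bonds broken (reactants):
  C-H: 4 × 426 = 1704
  O-H: 4 × 481 = 1924
  Σ(broken) = 3628 kJ
Bonds formed (products):
  C=O: 2 × 813 = 1626
  H-H: 4 × 425 = 1700
  Σ(formed) = 3326 kJ
ΔH = Σ(broken) − Σ(formed) = 3628 − 3326 = +302 kJ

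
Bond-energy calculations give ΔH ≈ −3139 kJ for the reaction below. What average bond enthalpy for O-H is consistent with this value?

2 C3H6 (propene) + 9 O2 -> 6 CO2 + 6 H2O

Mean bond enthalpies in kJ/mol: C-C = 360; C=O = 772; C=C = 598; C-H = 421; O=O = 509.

D(O-H) ≈ 452 kJ/mol

Let D be the O-H bond energy.
Σ(broken) = 2×360 + 12×421 + 2×598 + 9×509 = 11549
Σ(formed) = 12×772 + 12×D = 9264 + 12D
ΔH = Σ(broken) − Σ(formed) = (11549) − (9264 + 12D) = +2285 − 12D
Setting this equal to −3139 kJ gives 12D = 5424, so D = 452 kJ/mol.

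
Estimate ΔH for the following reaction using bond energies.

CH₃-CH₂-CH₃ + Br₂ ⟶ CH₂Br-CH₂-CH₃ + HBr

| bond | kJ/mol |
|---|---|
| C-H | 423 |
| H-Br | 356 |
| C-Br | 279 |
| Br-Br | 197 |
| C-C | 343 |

Bonds broken (reactants):
  Br-Br: 1 × 197 = 197
  C-C: 2 × 343 = 686
  C-H: 8 × 423 = 3384
  Σ(broken) = 4267 kJ
Bonds formed (products):
  C-Br: 1 × 279 = 279
  C-C: 2 × 343 = 686
  C-H: 7 × 423 = 2961
  H-Br: 1 × 356 = 356
  Σ(formed) = 4282 kJ
ΔH = Σ(broken) − Σ(formed) = 4267 − 4282 = −15 kJ

ΔH ≈ −15 kJ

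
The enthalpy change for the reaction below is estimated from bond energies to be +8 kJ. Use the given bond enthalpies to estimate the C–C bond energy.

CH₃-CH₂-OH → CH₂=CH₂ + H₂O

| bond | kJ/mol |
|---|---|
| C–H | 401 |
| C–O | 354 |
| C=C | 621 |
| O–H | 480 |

Let D be the C–C bond energy.
Σ(broken) = 1×D + 5×401 + 1×354 + 1×480 = 2839 + D
Σ(formed) = 4×401 + 1×621 + 2×480 = 3185
ΔH = Σ(broken) − Σ(formed) = (2839 + D) − (3185) = −346 + D
Setting this equal to +8 kJ gives D = 354 kJ/mol.

D(C–C) ≈ 354 kJ/mol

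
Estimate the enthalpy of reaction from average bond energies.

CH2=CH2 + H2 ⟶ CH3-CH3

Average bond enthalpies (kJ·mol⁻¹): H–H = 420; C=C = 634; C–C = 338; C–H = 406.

Bonds broken (reactants):
  C–H: 4 × 406 = 1624
  C=C: 1 × 634 = 634
  H–H: 1 × 420 = 420
  Σ(broken) = 2678 kJ
Bonds formed (products):
  C–C: 1 × 338 = 338
  C–H: 6 × 406 = 2436
  Σ(formed) = 2774 kJ
ΔH = Σ(broken) − Σ(formed) = 2678 − 2774 = −96 kJ

ΔH ≈ −96 kJ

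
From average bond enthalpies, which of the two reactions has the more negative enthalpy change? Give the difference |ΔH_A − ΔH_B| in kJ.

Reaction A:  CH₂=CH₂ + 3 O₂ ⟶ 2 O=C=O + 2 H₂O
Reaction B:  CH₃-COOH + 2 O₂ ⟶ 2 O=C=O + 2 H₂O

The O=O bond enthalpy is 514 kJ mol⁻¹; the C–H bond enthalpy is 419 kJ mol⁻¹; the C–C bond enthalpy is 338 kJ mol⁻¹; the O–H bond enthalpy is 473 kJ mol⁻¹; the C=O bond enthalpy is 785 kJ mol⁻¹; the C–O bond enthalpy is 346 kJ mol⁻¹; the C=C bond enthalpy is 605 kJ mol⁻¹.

Reaction A, by 404 kJ

Reaction A:
  Bonds broken (reactants):
    C–H: 4 × 419 = 1676
    C=C: 1 × 605 = 605
    O=O: 3 × 514 = 1542
    Σ(broken) = 3823 kJ
  Bonds formed (products):
    C=O: 4 × 785 = 3140
    O–H: 4 × 473 = 1892
    Σ(formed) = 5032 kJ
  ΔH_A = 3823 − 5032 = −1209 kJ
Reaction B:
  Bonds broken (reactants):
    C–C: 1 × 338 = 338
    C–H: 3 × 419 = 1257
    C–O: 1 × 346 = 346
    C=O: 1 × 785 = 785
    O–H: 1 × 473 = 473
    O=O: 2 × 514 = 1028
    Σ(broken) = 4227 kJ
  Bonds formed (products):
    C=O: 4 × 785 = 3140
    O–H: 4 × 473 = 1892
    Σ(formed) = 5032 kJ
  ΔH_B = 4227 − 5032 = −805 kJ
ΔH_A − ΔH_B = −404 kJ, so reaction A has the more negative ΔH; |ΔH_A − ΔH_B| = 404 kJ.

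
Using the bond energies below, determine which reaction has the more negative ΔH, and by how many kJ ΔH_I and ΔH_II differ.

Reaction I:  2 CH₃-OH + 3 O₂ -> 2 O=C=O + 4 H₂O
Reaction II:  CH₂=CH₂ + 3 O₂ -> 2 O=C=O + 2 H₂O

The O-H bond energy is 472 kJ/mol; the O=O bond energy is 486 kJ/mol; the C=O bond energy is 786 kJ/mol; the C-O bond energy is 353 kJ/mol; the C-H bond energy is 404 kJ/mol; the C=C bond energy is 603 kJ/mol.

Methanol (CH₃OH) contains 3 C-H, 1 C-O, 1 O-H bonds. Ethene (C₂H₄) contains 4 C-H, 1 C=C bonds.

Reaction I, by 33 kJ

Reaction I:
  Bonds broken (reactants):
    C-H: 6 × 404 = 2424
    C-O: 2 × 353 = 706
    O-H: 2 × 472 = 944
    O=O: 3 × 486 = 1458
    Σ(broken) = 5532 kJ
  Bonds formed (products):
    C=O: 4 × 786 = 3144
    O-H: 8 × 472 = 3776
    Σ(formed) = 6920 kJ
  ΔH_I = 5532 − 6920 = −1388 kJ
Reaction II:
  Bonds broken (reactants):
    C-H: 4 × 404 = 1616
    C=C: 1 × 603 = 603
    O=O: 3 × 486 = 1458
    Σ(broken) = 3677 kJ
  Bonds formed (products):
    C=O: 4 × 786 = 3144
    O-H: 4 × 472 = 1888
    Σ(formed) = 5032 kJ
  ΔH_II = 3677 − 5032 = −1355 kJ
ΔH_I − ΔH_II = −33 kJ, so reaction I has the more negative ΔH; |ΔH_I − ΔH_II| = 33 kJ.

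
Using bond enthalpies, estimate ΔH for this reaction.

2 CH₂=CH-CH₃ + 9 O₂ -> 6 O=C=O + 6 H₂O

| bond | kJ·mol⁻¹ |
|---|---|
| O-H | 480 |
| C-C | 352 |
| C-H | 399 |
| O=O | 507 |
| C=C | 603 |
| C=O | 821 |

ΔH ≈ −4351 kJ

Bonds broken (reactants):
  C-C: 2 × 352 = 704
  C-H: 12 × 399 = 4788
  C=C: 2 × 603 = 1206
  O=O: 9 × 507 = 4563
  Σ(broken) = 11261 kJ
Bonds formed (products):
  C=O: 12 × 821 = 9852
  O-H: 12 × 480 = 5760
  Σ(formed) = 15612 kJ
ΔH = Σ(broken) − Σ(formed) = 11261 − 15612 = −4351 kJ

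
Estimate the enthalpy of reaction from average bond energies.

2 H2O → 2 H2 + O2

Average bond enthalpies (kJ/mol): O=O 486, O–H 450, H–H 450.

Bonds broken (reactants):
  O–H: 4 × 450 = 1800
  Σ(broken) = 1800 kJ
Bonds formed (products):
  H–H: 2 × 450 = 900
  O=O: 1 × 486 = 486
  Σ(formed) = 1386 kJ
ΔH = Σ(broken) − Σ(formed) = 1800 − 1386 = +414 kJ

ΔH ≈ +414 kJ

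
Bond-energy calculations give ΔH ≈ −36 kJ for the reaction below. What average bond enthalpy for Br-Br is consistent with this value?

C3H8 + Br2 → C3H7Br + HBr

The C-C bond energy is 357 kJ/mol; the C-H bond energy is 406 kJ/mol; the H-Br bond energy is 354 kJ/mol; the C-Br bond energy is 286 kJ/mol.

Let D be the Br-Br bond energy.
Σ(broken) = 1×D + 2×357 + 8×406 = 3962 + D
Σ(formed) = 1×286 + 2×357 + 7×406 + 1×354 = 4196
ΔH = Σ(broken) − Σ(formed) = (3962 + D) − (4196) = −234 + D
Setting this equal to −36 kJ gives D = 198 kJ/mol.

D(Br-Br) ≈ 198 kJ/mol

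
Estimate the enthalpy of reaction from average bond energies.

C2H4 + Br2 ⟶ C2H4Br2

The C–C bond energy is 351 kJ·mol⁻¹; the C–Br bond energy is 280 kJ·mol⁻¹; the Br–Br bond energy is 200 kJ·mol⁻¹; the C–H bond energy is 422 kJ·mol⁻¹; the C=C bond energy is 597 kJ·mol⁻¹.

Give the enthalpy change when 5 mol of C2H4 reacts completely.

Bonds broken (reactants):
  Br–Br: 1 × 200 = 200
  C–H: 4 × 422 = 1688
  C=C: 1 × 597 = 597
  Σ(broken) = 2485 kJ
Bonds formed (products):
  C–Br: 2 × 280 = 560
  C–C: 1 × 351 = 351
  C–H: 4 × 422 = 1688
  Σ(formed) = 2599 kJ
ΔH = Σ(broken) − Σ(formed) = 2485 − 2599 = −114 kJ
For 5× the reaction as written: 5 × (−114) = −570 kJ

ΔH = −570 kJ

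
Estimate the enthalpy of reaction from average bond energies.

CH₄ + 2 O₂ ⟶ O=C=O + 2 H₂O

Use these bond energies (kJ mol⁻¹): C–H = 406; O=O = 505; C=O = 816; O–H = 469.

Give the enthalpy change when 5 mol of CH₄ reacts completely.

Bonds broken (reactants):
  C–H: 4 × 406 = 1624
  O=O: 2 × 505 = 1010
  Σ(broken) = 2634 kJ
Bonds formed (products):
  C=O: 2 × 816 = 1632
  O–H: 4 × 469 = 1876
  Σ(formed) = 3508 kJ
ΔH = Σ(broken) − Σ(formed) = 2634 − 3508 = −874 kJ
For 5× the reaction as written: 5 × (−874) = −4370 kJ

ΔH = −4370 kJ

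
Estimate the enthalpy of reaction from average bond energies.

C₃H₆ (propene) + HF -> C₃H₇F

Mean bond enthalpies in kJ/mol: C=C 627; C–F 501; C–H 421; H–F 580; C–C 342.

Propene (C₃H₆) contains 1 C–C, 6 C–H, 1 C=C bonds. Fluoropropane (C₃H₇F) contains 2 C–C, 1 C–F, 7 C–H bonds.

Bonds broken (reactants):
  C–C: 1 × 342 = 342
  C–H: 6 × 421 = 2526
  C=C: 1 × 627 = 627
  H–F: 1 × 580 = 580
  Σ(broken) = 4075 kJ
Bonds formed (products):
  C–C: 2 × 342 = 684
  C–F: 1 × 501 = 501
  C–H: 7 × 421 = 2947
  Σ(formed) = 4132 kJ
ΔH = Σ(broken) − Σ(formed) = 4075 − 4132 = −57 kJ

ΔH ≈ −57 kJ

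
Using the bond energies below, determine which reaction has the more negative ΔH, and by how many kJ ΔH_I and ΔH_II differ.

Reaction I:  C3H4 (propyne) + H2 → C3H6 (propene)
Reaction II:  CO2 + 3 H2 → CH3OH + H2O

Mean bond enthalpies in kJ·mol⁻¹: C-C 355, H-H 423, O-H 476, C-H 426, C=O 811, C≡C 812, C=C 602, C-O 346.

Reaction I, by 58 kJ

Reaction I:
  Bonds broken (reactants):
    C≡C: 1 × 812 = 812
    C-C: 1 × 355 = 355
    C-H: 4 × 426 = 1704
    H-H: 1 × 423 = 423
    Σ(broken) = 3294 kJ
  Bonds formed (products):
    C-C: 1 × 355 = 355
    C-H: 6 × 426 = 2556
    C=C: 1 × 602 = 602
    Σ(formed) = 3513 kJ
  ΔH_I = 3294 − 3513 = −219 kJ
Reaction II:
  Bonds broken (reactants):
    C=O: 2 × 811 = 1622
    H-H: 3 × 423 = 1269
    Σ(broken) = 2891 kJ
  Bonds formed (products):
    C-H: 3 × 426 = 1278
    C-O: 1 × 346 = 346
    O-H: 3 × 476 = 1428
    Σ(formed) = 3052 kJ
  ΔH_II = 2891 − 3052 = −161 kJ
ΔH_I − ΔH_II = −58 kJ, so reaction I has the more negative ΔH; |ΔH_I − ΔH_II| = 58 kJ.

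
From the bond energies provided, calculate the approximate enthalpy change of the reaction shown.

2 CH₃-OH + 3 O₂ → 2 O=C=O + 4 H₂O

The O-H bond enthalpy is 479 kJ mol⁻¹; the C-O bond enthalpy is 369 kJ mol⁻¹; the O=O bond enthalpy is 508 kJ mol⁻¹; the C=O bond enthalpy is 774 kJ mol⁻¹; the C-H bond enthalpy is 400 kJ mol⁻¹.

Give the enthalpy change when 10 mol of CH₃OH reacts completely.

Bonds broken (reactants):
  C-H: 6 × 400 = 2400
  C-O: 2 × 369 = 738
  O-H: 2 × 479 = 958
  O=O: 3 × 508 = 1524
  Σ(broken) = 5620 kJ
Bonds formed (products):
  C=O: 4 × 774 = 3096
  O-H: 8 × 479 = 3832
  Σ(formed) = 6928 kJ
ΔH = Σ(broken) − Σ(formed) = 5620 − 6928 = −1308 kJ
For 5× the reaction as written: 5 × (−1308) = −6540 kJ

ΔH = −6540 kJ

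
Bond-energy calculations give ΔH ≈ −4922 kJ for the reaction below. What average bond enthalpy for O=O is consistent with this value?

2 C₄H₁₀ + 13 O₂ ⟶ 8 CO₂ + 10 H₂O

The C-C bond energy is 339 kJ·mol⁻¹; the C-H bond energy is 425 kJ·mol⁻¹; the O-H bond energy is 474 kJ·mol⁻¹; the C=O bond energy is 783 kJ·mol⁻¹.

D(O=O) ≈ 504 kJ/mol

Let D be the O=O bond energy.
Σ(broken) = 6×339 + 20×425 + 13×D = 10534 + 13D
Σ(formed) = 16×783 + 20×474 = 22008
ΔH = Σ(broken) − Σ(formed) = (10534 + 13D) − (22008) = −11474 + 13D
Setting this equal to −4922 kJ gives 13D = 6552, so D = 504 kJ/mol.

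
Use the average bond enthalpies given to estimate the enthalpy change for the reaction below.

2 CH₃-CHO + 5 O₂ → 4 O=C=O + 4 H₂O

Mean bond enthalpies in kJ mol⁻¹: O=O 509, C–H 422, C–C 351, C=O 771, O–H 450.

ΔH ≈ −1603 kJ

Bonds broken (reactants):
  C–C: 2 × 351 = 702
  C–H: 8 × 422 = 3376
  C=O: 2 × 771 = 1542
  O=O: 5 × 509 = 2545
  Σ(broken) = 8165 kJ
Bonds formed (products):
  C=O: 8 × 771 = 6168
  O–H: 8 × 450 = 3600
  Σ(formed) = 9768 kJ
ΔH = Σ(broken) − Σ(formed) = 8165 − 9768 = −1603 kJ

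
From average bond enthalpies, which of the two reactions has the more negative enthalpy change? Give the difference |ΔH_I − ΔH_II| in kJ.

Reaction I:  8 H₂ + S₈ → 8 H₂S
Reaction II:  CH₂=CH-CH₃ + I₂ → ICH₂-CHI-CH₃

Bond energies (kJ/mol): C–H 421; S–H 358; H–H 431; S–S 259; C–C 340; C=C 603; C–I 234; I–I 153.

Reaction I, by 156 kJ

Reaction I:
  Bonds broken (reactants):
    H–H: 8 × 431 = 3448
    S–S: 8 × 259 = 2072
    Σ(broken) = 5520 kJ
  Bonds formed (products):
    S–H: 16 × 358 = 5728
    Σ(formed) = 5728 kJ
  ΔH_I = 5520 − 5728 = −208 kJ
Reaction II:
  Bonds broken (reactants):
    C–C: 1 × 340 = 340
    C–H: 6 × 421 = 2526
    C=C: 1 × 603 = 603
    I–I: 1 × 153 = 153
    Σ(broken) = 3622 kJ
  Bonds formed (products):
    C–C: 2 × 340 = 680
    C–H: 6 × 421 = 2526
    C–I: 2 × 234 = 468
    Σ(formed) = 3674 kJ
  ΔH_II = 3622 − 3674 = −52 kJ
ΔH_I − ΔH_II = −156 kJ, so reaction I has the more negative ΔH; |ΔH_I − ΔH_II| = 156 kJ.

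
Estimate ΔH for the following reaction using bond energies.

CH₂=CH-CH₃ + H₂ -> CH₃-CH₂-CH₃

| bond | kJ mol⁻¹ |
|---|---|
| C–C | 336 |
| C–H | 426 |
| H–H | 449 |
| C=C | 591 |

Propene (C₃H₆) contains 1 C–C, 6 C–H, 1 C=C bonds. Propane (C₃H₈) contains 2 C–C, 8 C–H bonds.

Bonds broken (reactants):
  C–C: 1 × 336 = 336
  C–H: 6 × 426 = 2556
  C=C: 1 × 591 = 591
  H–H: 1 × 449 = 449
  Σ(broken) = 3932 kJ
Bonds formed (products):
  C–C: 2 × 336 = 672
  C–H: 8 × 426 = 3408
  Σ(formed) = 4080 kJ
ΔH = Σ(broken) − Σ(formed) = 3932 − 4080 = −148 kJ

ΔH ≈ −148 kJ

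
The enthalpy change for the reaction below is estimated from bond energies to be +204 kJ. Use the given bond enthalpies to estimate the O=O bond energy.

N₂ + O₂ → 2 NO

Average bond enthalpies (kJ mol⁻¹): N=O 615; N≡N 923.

Let D be the O=O bond energy.
Σ(broken) = 1×923 + 1×D = 923 + D
Σ(formed) = 2×615 = 1230
ΔH = Σ(broken) − Σ(formed) = (923 + D) − (1230) = −307 + D
Setting this equal to +204 kJ gives D = 511 kJ/mol.

D(O=O) ≈ 511 kJ/mol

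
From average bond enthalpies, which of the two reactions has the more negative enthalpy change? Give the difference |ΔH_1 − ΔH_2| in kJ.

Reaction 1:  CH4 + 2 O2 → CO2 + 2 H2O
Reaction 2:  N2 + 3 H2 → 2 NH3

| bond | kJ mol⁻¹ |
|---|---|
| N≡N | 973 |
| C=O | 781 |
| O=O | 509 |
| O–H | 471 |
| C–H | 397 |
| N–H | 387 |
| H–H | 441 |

Reaction 1, by 814 kJ

Reaction 1:
  Bonds broken (reactants):
    C–H: 4 × 397 = 1588
    O=O: 2 × 509 = 1018
    Σ(broken) = 2606 kJ
  Bonds formed (products):
    C=O: 2 × 781 = 1562
    O–H: 4 × 471 = 1884
    Σ(formed) = 3446 kJ
  ΔH_1 = 2606 − 3446 = −840 kJ
Reaction 2:
  Bonds broken (reactants):
    H–H: 3 × 441 = 1323
    N≡N: 1 × 973 = 973
    Σ(broken) = 2296 kJ
  Bonds formed (products):
    N–H: 6 × 387 = 2322
    Σ(formed) = 2322 kJ
  ΔH_2 = 2296 − 2322 = −26 kJ
ΔH_1 − ΔH_2 = −814 kJ, so reaction 1 has the more negative ΔH; |ΔH_1 − ΔH_2| = 814 kJ.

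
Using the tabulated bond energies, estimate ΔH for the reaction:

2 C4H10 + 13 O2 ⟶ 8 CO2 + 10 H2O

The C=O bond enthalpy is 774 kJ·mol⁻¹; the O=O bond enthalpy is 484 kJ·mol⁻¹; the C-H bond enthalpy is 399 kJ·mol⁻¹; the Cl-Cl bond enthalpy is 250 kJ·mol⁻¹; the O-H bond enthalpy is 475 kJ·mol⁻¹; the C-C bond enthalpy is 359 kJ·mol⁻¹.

Bonds broken (reactants):
  C-C: 6 × 359 = 2154
  C-H: 20 × 399 = 7980
  O=O: 13 × 484 = 6292
  Σ(broken) = 16426 kJ
Bonds formed (products):
  C=O: 16 × 774 = 12384
  O-H: 20 × 475 = 9500
  Σ(formed) = 21884 kJ
ΔH = Σ(broken) − Σ(formed) = 16426 − 21884 = −5458 kJ

ΔH ≈ −5458 kJ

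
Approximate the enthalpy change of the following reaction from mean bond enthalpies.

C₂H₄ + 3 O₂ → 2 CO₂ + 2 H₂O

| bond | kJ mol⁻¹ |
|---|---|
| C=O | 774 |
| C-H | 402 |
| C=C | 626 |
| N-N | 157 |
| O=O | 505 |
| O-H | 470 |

ΔH ≈ −1227 kJ

Bonds broken (reactants):
  C-H: 4 × 402 = 1608
  C=C: 1 × 626 = 626
  O=O: 3 × 505 = 1515
  Σ(broken) = 3749 kJ
Bonds formed (products):
  C=O: 4 × 774 = 3096
  O-H: 4 × 470 = 1880
  Σ(formed) = 4976 kJ
ΔH = Σ(broken) − Σ(formed) = 3749 − 4976 = −1227 kJ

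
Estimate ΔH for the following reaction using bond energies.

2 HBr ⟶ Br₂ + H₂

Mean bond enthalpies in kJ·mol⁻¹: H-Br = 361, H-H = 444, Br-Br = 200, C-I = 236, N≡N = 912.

ΔH ≈ +78 kJ

Bonds broken (reactants):
  H-Br: 2 × 361 = 722
  Σ(broken) = 722 kJ
Bonds formed (products):
  Br-Br: 1 × 200 = 200
  H-H: 1 × 444 = 444
  Σ(formed) = 644 kJ
ΔH = Σ(broken) − Σ(formed) = 722 − 644 = +78 kJ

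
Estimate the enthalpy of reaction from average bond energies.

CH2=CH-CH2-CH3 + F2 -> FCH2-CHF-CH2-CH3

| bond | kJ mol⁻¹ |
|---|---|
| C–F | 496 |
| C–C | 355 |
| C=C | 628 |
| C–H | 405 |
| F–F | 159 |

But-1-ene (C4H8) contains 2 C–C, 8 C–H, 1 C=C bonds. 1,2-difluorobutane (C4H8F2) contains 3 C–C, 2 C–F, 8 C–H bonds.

Bonds broken (reactants):
  C–C: 2 × 355 = 710
  C–H: 8 × 405 = 3240
  C=C: 1 × 628 = 628
  F–F: 1 × 159 = 159
  Σ(broken) = 4737 kJ
Bonds formed (products):
  C–C: 3 × 355 = 1065
  C–F: 2 × 496 = 992
  C–H: 8 × 405 = 3240
  Σ(formed) = 5297 kJ
ΔH = Σ(broken) − Σ(formed) = 4737 − 5297 = −560 kJ

ΔH ≈ −560 kJ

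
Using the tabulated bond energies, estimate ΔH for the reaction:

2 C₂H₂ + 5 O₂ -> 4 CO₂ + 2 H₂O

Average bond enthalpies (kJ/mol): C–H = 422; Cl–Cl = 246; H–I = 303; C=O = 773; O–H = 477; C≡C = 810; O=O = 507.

ΔH ≈ −2249 kJ

Bonds broken (reactants):
  C≡C: 2 × 810 = 1620
  C–H: 4 × 422 = 1688
  O=O: 5 × 507 = 2535
  Σ(broken) = 5843 kJ
Bonds formed (products):
  C=O: 8 × 773 = 6184
  O–H: 4 × 477 = 1908
  Σ(formed) = 8092 kJ
ΔH = Σ(broken) − Σ(formed) = 5843 − 8092 = −2249 kJ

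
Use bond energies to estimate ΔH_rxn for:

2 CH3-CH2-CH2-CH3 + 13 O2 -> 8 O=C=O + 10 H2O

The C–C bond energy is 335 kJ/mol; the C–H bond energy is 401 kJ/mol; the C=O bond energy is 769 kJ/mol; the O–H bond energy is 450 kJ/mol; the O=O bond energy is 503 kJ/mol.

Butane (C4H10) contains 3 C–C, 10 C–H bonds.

ΔH ≈ −4735 kJ

Bonds broken (reactants):
  C–C: 6 × 335 = 2010
  C–H: 20 × 401 = 8020
  O=O: 13 × 503 = 6539
  Σ(broken) = 16569 kJ
Bonds formed (products):
  C=O: 16 × 769 = 12304
  O–H: 20 × 450 = 9000
  Σ(formed) = 21304 kJ
ΔH = Σ(broken) − Σ(formed) = 16569 − 21304 = −4735 kJ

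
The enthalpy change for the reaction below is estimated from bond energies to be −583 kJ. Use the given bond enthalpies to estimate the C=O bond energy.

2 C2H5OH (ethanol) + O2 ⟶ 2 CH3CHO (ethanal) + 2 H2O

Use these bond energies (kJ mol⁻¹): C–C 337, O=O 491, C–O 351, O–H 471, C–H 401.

Let D be the C=O bond energy.
Σ(broken) = 2×337 + 10×401 + 2×351 + 2×471 + 1×491 = 6819
Σ(formed) = 2×337 + 8×401 + 2×D + 4×471 = 5766 + 2D
ΔH = Σ(broken) − Σ(formed) = (6819) − (5766 + 2D) = +1053 − 2D
Setting this equal to −583 kJ gives 2D = 1636, so D = 818 kJ/mol.

D(C=O) ≈ 818 kJ/mol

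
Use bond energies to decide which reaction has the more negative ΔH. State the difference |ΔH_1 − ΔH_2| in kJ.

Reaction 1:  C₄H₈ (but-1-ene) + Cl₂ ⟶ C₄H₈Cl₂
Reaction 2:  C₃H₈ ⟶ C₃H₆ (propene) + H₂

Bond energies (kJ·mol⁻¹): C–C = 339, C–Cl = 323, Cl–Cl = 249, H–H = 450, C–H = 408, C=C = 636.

Reaction 1:
  Bonds broken (reactants):
    C–C: 2 × 339 = 678
    C–H: 8 × 408 = 3264
    C=C: 1 × 636 = 636
    Cl–Cl: 1 × 249 = 249
    Σ(broken) = 4827 kJ
  Bonds formed (products):
    C–C: 3 × 339 = 1017
    C–Cl: 2 × 323 = 646
    C–H: 8 × 408 = 3264
    Σ(formed) = 4927 kJ
  ΔH_1 = 4827 − 4927 = −100 kJ
Reaction 2:
  Bonds broken (reactants):
    C–C: 2 × 339 = 678
    C–H: 8 × 408 = 3264
    Σ(broken) = 3942 kJ
  Bonds formed (products):
    C–C: 1 × 339 = 339
    C–H: 6 × 408 = 2448
    C=C: 1 × 636 = 636
    H–H: 1 × 450 = 450
    Σ(formed) = 3873 kJ
  ΔH_2 = 3942 − 3873 = +69 kJ
ΔH_1 − ΔH_2 = −169 kJ, so reaction 1 has the more negative ΔH; |ΔH_1 − ΔH_2| = 169 kJ.

Reaction 1, by 169 kJ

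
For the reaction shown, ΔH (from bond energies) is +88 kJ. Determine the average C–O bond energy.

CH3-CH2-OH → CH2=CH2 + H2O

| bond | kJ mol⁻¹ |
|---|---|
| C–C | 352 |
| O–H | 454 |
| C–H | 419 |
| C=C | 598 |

Let D be the C–O bond energy.
Σ(broken) = 1×352 + 5×419 + 1×D + 1×454 = 2901 + D
Σ(formed) = 4×419 + 1×598 + 2×454 = 3182
ΔH = Σ(broken) − Σ(formed) = (2901 + D) − (3182) = −281 + D
Setting this equal to +88 kJ gives D = 369 kJ/mol.

D(C–O) ≈ 369 kJ/mol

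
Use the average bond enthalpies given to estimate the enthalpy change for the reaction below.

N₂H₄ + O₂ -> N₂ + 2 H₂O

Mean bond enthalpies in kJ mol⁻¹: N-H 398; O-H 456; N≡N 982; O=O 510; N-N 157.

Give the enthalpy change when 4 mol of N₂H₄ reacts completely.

ΔH = −2188 kJ

Bonds broken (reactants):
  N-H: 4 × 398 = 1592
  N-N: 1 × 157 = 157
  O=O: 1 × 510 = 510
  Σ(broken) = 2259 kJ
Bonds formed (products):
  N≡N: 1 × 982 = 982
  O-H: 4 × 456 = 1824
  Σ(formed) = 2806 kJ
ΔH = Σ(broken) − Σ(formed) = 2259 − 2806 = −547 kJ
For 4× the reaction as written: 4 × (−547) = −2188 kJ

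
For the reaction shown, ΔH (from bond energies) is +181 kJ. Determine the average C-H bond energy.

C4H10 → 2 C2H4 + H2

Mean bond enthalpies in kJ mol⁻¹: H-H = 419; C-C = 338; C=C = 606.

Let D be the C-H bond energy.
Σ(broken) = 3×338 + 10×D = 1014 + 10D
Σ(formed) = 8×D + 2×606 + 1×419 = 1631 + 8D
ΔH = Σ(broken) − Σ(formed) = (1014 + 10D) − (1631 + 8D) = −617 + 2D
Setting this equal to +181 kJ gives 2D = 798, so D = 399 kJ/mol.

D(C-H) ≈ 399 kJ/mol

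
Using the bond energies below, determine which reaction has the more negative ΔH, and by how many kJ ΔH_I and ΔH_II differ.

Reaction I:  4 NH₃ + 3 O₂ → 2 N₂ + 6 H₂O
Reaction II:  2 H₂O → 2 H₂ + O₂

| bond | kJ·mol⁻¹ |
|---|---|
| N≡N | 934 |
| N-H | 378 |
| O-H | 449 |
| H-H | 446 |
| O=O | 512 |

Reaction I, by 1576 kJ

Reaction I:
  Bonds broken (reactants):
    N-H: 12 × 378 = 4536
    O=O: 3 × 512 = 1536
    Σ(broken) = 6072 kJ
  Bonds formed (products):
    N≡N: 2 × 934 = 1868
    O-H: 12 × 449 = 5388
    Σ(formed) = 7256 kJ
  ΔH_I = 6072 − 7256 = −1184 kJ
Reaction II:
  Bonds broken (reactants):
    O-H: 4 × 449 = 1796
    Σ(broken) = 1796 kJ
  Bonds formed (products):
    H-H: 2 × 446 = 892
    O=O: 1 × 512 = 512
    Σ(formed) = 1404 kJ
  ΔH_II = 1796 − 1404 = +392 kJ
ΔH_I − ΔH_II = −1576 kJ, so reaction I has the more negative ΔH; |ΔH_I − ΔH_II| = 1576 kJ.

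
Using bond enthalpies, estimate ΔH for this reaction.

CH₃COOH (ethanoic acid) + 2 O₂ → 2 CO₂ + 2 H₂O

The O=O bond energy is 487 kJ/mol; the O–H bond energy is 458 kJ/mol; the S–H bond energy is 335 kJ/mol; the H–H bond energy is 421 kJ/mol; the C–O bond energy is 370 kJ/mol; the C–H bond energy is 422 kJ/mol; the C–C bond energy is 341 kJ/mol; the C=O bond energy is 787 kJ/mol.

Bonds broken (reactants):
  C–C: 1 × 341 = 341
  C–H: 3 × 422 = 1266
  C–O: 1 × 370 = 370
  C=O: 1 × 787 = 787
  O–H: 1 × 458 = 458
  O=O: 2 × 487 = 974
  Σ(broken) = 4196 kJ
Bonds formed (products):
  C=O: 4 × 787 = 3148
  O–H: 4 × 458 = 1832
  Σ(formed) = 4980 kJ
ΔH = Σ(broken) − Σ(formed) = 4196 − 4980 = −784 kJ

ΔH ≈ −784 kJ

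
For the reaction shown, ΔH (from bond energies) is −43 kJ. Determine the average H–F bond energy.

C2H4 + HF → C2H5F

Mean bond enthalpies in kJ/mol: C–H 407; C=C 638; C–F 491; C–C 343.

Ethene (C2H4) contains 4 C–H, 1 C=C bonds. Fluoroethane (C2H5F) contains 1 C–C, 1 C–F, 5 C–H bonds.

D(H–F) ≈ 560 kJ/mol

Let D be the H–F bond energy.
Σ(broken) = 4×407 + 1×638 + 1×D = 2266 + D
Σ(formed) = 1×343 + 1×491 + 5×407 = 2869
ΔH = Σ(broken) − Σ(formed) = (2266 + D) − (2869) = −603 + D
Setting this equal to −43 kJ gives D = 560 kJ/mol.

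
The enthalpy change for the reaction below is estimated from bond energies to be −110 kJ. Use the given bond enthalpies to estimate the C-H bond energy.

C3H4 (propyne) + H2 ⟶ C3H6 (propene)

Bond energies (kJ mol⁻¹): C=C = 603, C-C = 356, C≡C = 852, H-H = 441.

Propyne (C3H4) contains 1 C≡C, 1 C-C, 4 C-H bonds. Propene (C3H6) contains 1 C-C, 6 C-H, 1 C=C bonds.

D(C-H) ≈ 400 kJ/mol

Let D be the C-H bond energy.
Σ(broken) = 1×852 + 1×356 + 4×D + 1×441 = 1649 + 4D
Σ(formed) = 1×356 + 6×D + 1×603 = 959 + 6D
ΔH = Σ(broken) − Σ(formed) = (1649 + 4D) − (959 + 6D) = +690 − 2D
Setting this equal to −110 kJ gives 2D = 800, so D = 400 kJ/mol.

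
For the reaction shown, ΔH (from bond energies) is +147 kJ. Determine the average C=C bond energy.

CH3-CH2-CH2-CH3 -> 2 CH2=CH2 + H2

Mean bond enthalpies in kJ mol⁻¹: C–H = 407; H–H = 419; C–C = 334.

D(C=C) ≈ 625 kJ/mol

Let D be the C=C bond energy.
Σ(broken) = 3×334 + 10×407 = 5072
Σ(formed) = 8×407 + 2×D + 1×419 = 3675 + 2D
ΔH = Σ(broken) − Σ(formed) = (5072) − (3675 + 2D) = +1397 − 2D
Setting this equal to +147 kJ gives 2D = 1250, so D = 625 kJ/mol.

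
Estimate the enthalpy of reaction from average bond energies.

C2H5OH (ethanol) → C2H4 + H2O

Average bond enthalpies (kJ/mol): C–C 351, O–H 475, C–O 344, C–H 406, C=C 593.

Bonds broken (reactants):
  C–C: 1 × 351 = 351
  C–H: 5 × 406 = 2030
  C–O: 1 × 344 = 344
  O–H: 1 × 475 = 475
  Σ(broken) = 3200 kJ
Bonds formed (products):
  C–H: 4 × 406 = 1624
  C=C: 1 × 593 = 593
  O–H: 2 × 475 = 950
  Σ(formed) = 3167 kJ
ΔH = Σ(broken) − Σ(formed) = 3200 − 3167 = +33 kJ

ΔH ≈ +33 kJ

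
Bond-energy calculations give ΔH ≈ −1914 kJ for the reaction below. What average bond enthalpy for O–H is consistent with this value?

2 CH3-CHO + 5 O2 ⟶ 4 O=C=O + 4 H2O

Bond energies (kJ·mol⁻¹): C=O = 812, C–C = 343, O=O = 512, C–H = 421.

Let D be the O–H bond energy.
Σ(broken) = 2×343 + 8×421 + 2×812 + 5×512 = 8238
Σ(formed) = 8×812 + 8×D = 6496 + 8D
ΔH = Σ(broken) − Σ(formed) = (8238) − (6496 + 8D) = +1742 − 8D
Setting this equal to −1914 kJ gives 8D = 3656, so D = 457 kJ/mol.

D(O–H) ≈ 457 kJ/mol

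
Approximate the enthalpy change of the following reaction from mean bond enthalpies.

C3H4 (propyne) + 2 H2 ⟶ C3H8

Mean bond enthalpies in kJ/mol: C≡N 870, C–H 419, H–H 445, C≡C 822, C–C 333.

ΔH ≈ −297 kJ

Bonds broken (reactants):
  C≡C: 1 × 822 = 822
  C–C: 1 × 333 = 333
  C–H: 4 × 419 = 1676
  H–H: 2 × 445 = 890
  Σ(broken) = 3721 kJ
Bonds formed (products):
  C–C: 2 × 333 = 666
  C–H: 8 × 419 = 3352
  Σ(formed) = 4018 kJ
ΔH = Σ(broken) − Σ(formed) = 3721 − 4018 = −297 kJ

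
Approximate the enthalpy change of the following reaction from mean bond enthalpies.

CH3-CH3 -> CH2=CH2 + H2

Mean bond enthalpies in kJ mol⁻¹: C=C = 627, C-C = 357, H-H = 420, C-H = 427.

ΔH ≈ +164 kJ

Bonds broken (reactants):
  C-C: 1 × 357 = 357
  C-H: 6 × 427 = 2562
  Σ(broken) = 2919 kJ
Bonds formed (products):
  C-H: 4 × 427 = 1708
  C=C: 1 × 627 = 627
  H-H: 1 × 420 = 420
  Σ(formed) = 2755 kJ
ΔH = Σ(broken) − Σ(formed) = 2919 − 2755 = +164 kJ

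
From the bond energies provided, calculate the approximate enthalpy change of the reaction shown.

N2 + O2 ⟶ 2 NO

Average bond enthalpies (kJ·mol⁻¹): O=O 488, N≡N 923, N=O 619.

Bonds broken (reactants):
  N≡N: 1 × 923 = 923
  O=O: 1 × 488 = 488
  Σ(broken) = 1411 kJ
Bonds formed (products):
  N=O: 2 × 619 = 1238
  Σ(formed) = 1238 kJ
ΔH = Σ(broken) − Σ(formed) = 1411 − 1238 = +173 kJ

ΔH ≈ +173 kJ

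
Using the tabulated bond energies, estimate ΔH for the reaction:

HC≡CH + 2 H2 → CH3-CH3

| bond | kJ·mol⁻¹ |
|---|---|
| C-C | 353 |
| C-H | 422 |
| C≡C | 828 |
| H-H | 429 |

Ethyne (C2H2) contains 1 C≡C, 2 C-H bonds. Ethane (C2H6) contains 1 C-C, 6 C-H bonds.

Bonds broken (reactants):
  C≡C: 1 × 828 = 828
  C-H: 2 × 422 = 844
  H-H: 2 × 429 = 858
  Σ(broken) = 2530 kJ
Bonds formed (products):
  C-C: 1 × 353 = 353
  C-H: 6 × 422 = 2532
  Σ(formed) = 2885 kJ
ΔH = Σ(broken) − Σ(formed) = 2530 − 2885 = −355 kJ

ΔH ≈ −355 kJ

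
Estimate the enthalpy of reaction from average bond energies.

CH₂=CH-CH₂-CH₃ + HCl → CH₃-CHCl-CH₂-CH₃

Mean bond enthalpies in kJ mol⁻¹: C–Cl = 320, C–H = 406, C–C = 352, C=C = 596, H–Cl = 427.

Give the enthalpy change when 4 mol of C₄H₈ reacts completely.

Bonds broken (reactants):
  C–C: 2 × 352 = 704
  C–H: 8 × 406 = 3248
  C=C: 1 × 596 = 596
  H–Cl: 1 × 427 = 427
  Σ(broken) = 4975 kJ
Bonds formed (products):
  C–C: 3 × 352 = 1056
  C–Cl: 1 × 320 = 320
  C–H: 9 × 406 = 3654
  Σ(formed) = 5030 kJ
ΔH = Σ(broken) − Σ(formed) = 4975 − 5030 = −55 kJ
For 4× the reaction as written: 4 × (−55) = −220 kJ

ΔH = −220 kJ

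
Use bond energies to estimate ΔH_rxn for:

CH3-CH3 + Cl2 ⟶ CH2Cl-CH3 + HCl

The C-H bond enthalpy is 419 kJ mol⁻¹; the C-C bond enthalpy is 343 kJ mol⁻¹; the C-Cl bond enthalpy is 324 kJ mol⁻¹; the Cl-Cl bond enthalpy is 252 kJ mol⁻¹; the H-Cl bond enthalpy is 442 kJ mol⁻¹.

ΔH ≈ −95 kJ

Bonds broken (reactants):
  C-C: 1 × 343 = 343
  C-H: 6 × 419 = 2514
  Cl-Cl: 1 × 252 = 252
  Σ(broken) = 3109 kJ
Bonds formed (products):
  C-C: 1 × 343 = 343
  C-Cl: 1 × 324 = 324
  C-H: 5 × 419 = 2095
  H-Cl: 1 × 442 = 442
  Σ(formed) = 3204 kJ
ΔH = Σ(broken) − Σ(formed) = 3109 − 3204 = −95 kJ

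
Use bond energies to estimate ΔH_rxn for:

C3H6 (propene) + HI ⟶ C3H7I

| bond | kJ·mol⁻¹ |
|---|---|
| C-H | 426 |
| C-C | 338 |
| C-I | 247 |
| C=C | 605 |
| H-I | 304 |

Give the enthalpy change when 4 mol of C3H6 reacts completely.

Bonds broken (reactants):
  C-C: 1 × 338 = 338
  C-H: 6 × 426 = 2556
  C=C: 1 × 605 = 605
  H-I: 1 × 304 = 304
  Σ(broken) = 3803 kJ
Bonds formed (products):
  C-C: 2 × 338 = 676
  C-H: 7 × 426 = 2982
  C-I: 1 × 247 = 247
  Σ(formed) = 3905 kJ
ΔH = Σ(broken) − Σ(formed) = 3803 − 3905 = −102 kJ
For 4× the reaction as written: 4 × (−102) = −408 kJ

ΔH = −408 kJ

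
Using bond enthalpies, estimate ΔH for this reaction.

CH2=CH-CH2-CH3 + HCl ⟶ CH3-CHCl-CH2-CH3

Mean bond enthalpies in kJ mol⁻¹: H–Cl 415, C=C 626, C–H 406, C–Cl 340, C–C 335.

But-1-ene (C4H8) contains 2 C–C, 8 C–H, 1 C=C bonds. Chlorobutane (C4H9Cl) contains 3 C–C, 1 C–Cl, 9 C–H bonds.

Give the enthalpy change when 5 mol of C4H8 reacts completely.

Bonds broken (reactants):
  C–C: 2 × 335 = 670
  C–H: 8 × 406 = 3248
  C=C: 1 × 626 = 626
  H–Cl: 1 × 415 = 415
  Σ(broken) = 4959 kJ
Bonds formed (products):
  C–C: 3 × 335 = 1005
  C–Cl: 1 × 340 = 340
  C–H: 9 × 406 = 3654
  Σ(formed) = 4999 kJ
ΔH = Σ(broken) − Σ(formed) = 4959 − 4999 = −40 kJ
For 5× the reaction as written: 5 × (−40) = −200 kJ

ΔH = −200 kJ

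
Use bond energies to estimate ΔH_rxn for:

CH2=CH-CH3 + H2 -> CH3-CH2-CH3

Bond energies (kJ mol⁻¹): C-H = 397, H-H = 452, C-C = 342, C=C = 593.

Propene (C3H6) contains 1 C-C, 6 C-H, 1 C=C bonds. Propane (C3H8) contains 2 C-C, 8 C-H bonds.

Bonds broken (reactants):
  C-C: 1 × 342 = 342
  C-H: 6 × 397 = 2382
  C=C: 1 × 593 = 593
  H-H: 1 × 452 = 452
  Σ(broken) = 3769 kJ
Bonds formed (products):
  C-C: 2 × 342 = 684
  C-H: 8 × 397 = 3176
  Σ(formed) = 3860 kJ
ΔH = Σ(broken) − Σ(formed) = 3769 − 3860 = −91 kJ

ΔH ≈ −91 kJ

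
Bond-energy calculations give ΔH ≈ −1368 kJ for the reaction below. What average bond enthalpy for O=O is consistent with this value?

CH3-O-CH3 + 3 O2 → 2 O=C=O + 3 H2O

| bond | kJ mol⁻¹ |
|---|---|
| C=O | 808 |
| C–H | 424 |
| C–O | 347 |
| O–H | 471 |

Let D be the O=O bond energy.
Σ(broken) = 6×424 + 2×347 + 3×D = 3238 + 3D
Σ(formed) = 4×808 + 6×471 = 6058
ΔH = Σ(broken) − Σ(formed) = (3238 + 3D) − (6058) = −2820 + 3D
Setting this equal to −1368 kJ gives 3D = 1452, so D = 484 kJ/mol.

D(O=O) ≈ 484 kJ/mol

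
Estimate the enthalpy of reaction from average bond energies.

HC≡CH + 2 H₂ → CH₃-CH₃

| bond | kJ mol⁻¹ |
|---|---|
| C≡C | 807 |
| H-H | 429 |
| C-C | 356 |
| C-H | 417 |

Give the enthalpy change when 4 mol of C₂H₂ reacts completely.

ΔH = −1436 kJ

Bonds broken (reactants):
  C≡C: 1 × 807 = 807
  C-H: 2 × 417 = 834
  H-H: 2 × 429 = 858
  Σ(broken) = 2499 kJ
Bonds formed (products):
  C-C: 1 × 356 = 356
  C-H: 6 × 417 = 2502
  Σ(formed) = 2858 kJ
ΔH = Σ(broken) − Σ(formed) = 2499 − 2858 = −359 kJ
For 4× the reaction as written: 4 × (−359) = −1436 kJ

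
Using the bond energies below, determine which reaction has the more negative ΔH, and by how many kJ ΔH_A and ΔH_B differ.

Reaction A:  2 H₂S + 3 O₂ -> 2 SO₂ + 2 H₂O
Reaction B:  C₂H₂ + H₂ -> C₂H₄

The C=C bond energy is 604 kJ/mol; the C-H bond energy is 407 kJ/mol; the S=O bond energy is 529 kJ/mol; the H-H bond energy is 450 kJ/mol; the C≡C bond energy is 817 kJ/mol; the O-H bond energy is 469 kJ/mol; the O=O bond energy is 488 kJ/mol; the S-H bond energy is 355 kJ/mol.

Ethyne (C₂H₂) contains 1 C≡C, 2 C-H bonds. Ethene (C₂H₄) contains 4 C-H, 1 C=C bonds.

Reaction A, by 957 kJ

Reaction A:
  Bonds broken (reactants):
    O=O: 3 × 488 = 1464
    S-H: 4 × 355 = 1420
    Σ(broken) = 2884 kJ
  Bonds formed (products):
    O-H: 4 × 469 = 1876
    S=O: 4 × 529 = 2116
    Σ(formed) = 3992 kJ
  ΔH_A = 2884 − 3992 = −1108 kJ
Reaction B:
  Bonds broken (reactants):
    C≡C: 1 × 817 = 817
    C-H: 2 × 407 = 814
    H-H: 1 × 450 = 450
    Σ(broken) = 2081 kJ
  Bonds formed (products):
    C-H: 4 × 407 = 1628
    C=C: 1 × 604 = 604
    Σ(formed) = 2232 kJ
  ΔH_B = 2081 − 2232 = −151 kJ
ΔH_A − ΔH_B = −957 kJ, so reaction A has the more negative ΔH; |ΔH_A − ΔH_B| = 957 kJ.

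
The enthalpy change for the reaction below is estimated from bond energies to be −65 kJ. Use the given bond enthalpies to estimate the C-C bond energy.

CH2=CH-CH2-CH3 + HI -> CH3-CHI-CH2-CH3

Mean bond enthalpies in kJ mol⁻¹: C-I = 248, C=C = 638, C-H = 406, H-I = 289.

D(C-C) ≈ 338 kJ/mol

Let D be the C-C bond energy.
Σ(broken) = 2×D + 8×406 + 1×638 + 1×289 = 4175 + 2D
Σ(formed) = 3×D + 9×406 + 1×248 = 3902 + 3D
ΔH = Σ(broken) − Σ(formed) = (4175 + 2D) − (3902 + 3D) = +273 − D
Setting this equal to −65 kJ gives D = 338 kJ/mol.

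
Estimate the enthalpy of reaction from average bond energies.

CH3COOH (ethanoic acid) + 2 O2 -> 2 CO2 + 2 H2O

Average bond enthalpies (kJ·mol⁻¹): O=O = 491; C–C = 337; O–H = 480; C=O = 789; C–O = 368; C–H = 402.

Bonds broken (reactants):
  C–C: 1 × 337 = 337
  C–H: 3 × 402 = 1206
  C–O: 1 × 368 = 368
  C=O: 1 × 789 = 789
  O–H: 1 × 480 = 480
  O=O: 2 × 491 = 982
  Σ(broken) = 4162 kJ
Bonds formed (products):
  C=O: 4 × 789 = 3156
  O–H: 4 × 480 = 1920
  Σ(formed) = 5076 kJ
ΔH = Σ(broken) − Σ(formed) = 4162 − 5076 = −914 kJ

ΔH ≈ −914 kJ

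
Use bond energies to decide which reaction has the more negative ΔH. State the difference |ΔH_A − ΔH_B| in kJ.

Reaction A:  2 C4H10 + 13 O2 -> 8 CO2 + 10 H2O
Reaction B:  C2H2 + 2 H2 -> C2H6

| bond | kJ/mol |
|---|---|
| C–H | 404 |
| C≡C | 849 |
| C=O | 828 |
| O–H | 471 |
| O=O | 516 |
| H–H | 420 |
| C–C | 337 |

Reaction A, by 5594 kJ

Reaction A:
  Bonds broken (reactants):
    C–C: 6 × 337 = 2022
    C–H: 20 × 404 = 8080
    O=O: 13 × 516 = 6708
    Σ(broken) = 16810 kJ
  Bonds formed (products):
    C=O: 16 × 828 = 13248
    O–H: 20 × 471 = 9420
    Σ(formed) = 22668 kJ
  ΔH_A = 16810 − 22668 = −5858 kJ
Reaction B:
  Bonds broken (reactants):
    C≡C: 1 × 849 = 849
    C–H: 2 × 404 = 808
    H–H: 2 × 420 = 840
    Σ(broken) = 2497 kJ
  Bonds formed (products):
    C–C: 1 × 337 = 337
    C–H: 6 × 404 = 2424
    Σ(formed) = 2761 kJ
  ΔH_B = 2497 − 2761 = −264 kJ
ΔH_A − ΔH_B = −5594 kJ, so reaction A has the more negative ΔH; |ΔH_A − ΔH_B| = 5594 kJ.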